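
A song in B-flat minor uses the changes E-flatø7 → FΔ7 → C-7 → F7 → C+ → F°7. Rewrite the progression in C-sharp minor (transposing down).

F#ø7 G#Δ7 D#-7 G#7 D#+ G#°7

B-flat minor down to C-sharp minor is a diminished seventh; each chord root moves by that interval while the quality stays the same.
E-flatø7: root E-flat down a diminished seventh → F#, giving F#ø7.
FΔ7: root F down a diminished seventh → G#, giving G#Δ7.
C-7: root C down a diminished seventh → D#, giving D#-7.
F7: root F down a diminished seventh → G#, giving G#7.
C+: root C down a diminished seventh → D#, giving D#+.
F°7: root F down a diminished seventh → G#, giving G#°7.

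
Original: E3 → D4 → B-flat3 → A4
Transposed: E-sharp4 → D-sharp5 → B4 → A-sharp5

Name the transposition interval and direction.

up an augmented octave

From E3 to E#4 is 8 letter names — an octave of some quality.
E3 to E#4 is 13 semitones, which makes it an augmented octave; the second version is higher, so the direction is up.
Checking another pair — A4 → A#5 — gives the same interval.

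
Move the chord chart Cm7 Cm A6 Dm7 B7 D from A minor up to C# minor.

A minor up to C# minor is a major third; each chord root moves by that interval while the quality stays the same.
Cm7: root C up a major third → E, giving Em7.
Cm: root C up a major third → E, giving Em.
A6: root A up a major third → C#, giving C#6.
Dm7: root D up a major third → F#, giving F#m7.
B7: root B up a major third → D#, giving D#7.
D: root D up a major third → F#, giving F#.

Em7 Em C#6 F#m7 D#7 F#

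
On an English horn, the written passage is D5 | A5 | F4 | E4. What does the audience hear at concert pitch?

G4 D5 Bb3 A3

The English horn sounds a perfect fifth below written, so transpose each written note down a perfect fifth.
D5 -> G4
A5 -> D5
F4 -> Bb3
E4 -> A3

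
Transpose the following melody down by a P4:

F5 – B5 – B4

C5 F#5 F#4

F5 down a perfect fourth is C5.
B5: a fourth down reaches F, and 5 semitones makes it F#5.
B4 down a perfect fourth is F#4.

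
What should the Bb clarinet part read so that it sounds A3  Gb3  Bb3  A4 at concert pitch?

The Bb clarinet sounds a major second below written, so the written part must be a major second above concert — transpose each note up.
A3 gives B3
Gb3 gives Ab3
Bb3 gives C4
A4 gives B4

B3 Ab3 C4 B4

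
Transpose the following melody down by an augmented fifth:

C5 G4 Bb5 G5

Fb4 Cb4 Ebb5 Cb5

C5 -> Fb4
G4 -> Cb4
Bb5 -> Ebb5
G5 -> Cb5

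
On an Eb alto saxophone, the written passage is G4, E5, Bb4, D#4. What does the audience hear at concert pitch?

The Eb alto saxophone sounds a major sixth below written, so transpose each written note down a major sixth.
G4 becomes Bb3
E5 becomes G4
Bb4 becomes Db4
D#4 becomes F#3

Bb3 G4 Db4 F#3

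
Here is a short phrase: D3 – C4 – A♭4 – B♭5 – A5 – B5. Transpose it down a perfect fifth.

D3 to G2
C4 to F3
Ab4 to Db4
Bb5 to Eb5
A5 to D5
B5 to E5

G2 F3 Db4 Eb5 D5 E5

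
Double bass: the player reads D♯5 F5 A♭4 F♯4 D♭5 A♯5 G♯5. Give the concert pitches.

Written C4 on the double bass sounds as C3, a perfect octave lower; apply that shift to every note.
D#5 -> D#4
F5 -> F4
Ab4 -> Ab3
F#4 -> F#3
Db5 -> Db4
A#5 -> A#4
G#5 -> G#4

D#4 F4 Ab3 F#3 Db4 A#4 G#4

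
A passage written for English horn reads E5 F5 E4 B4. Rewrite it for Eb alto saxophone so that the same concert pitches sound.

F#5 G5 F#4 C#5

First find concert pitch: the English horn sounds a perfect fifth below written, so E5 F5 E4 B4 sounds A4 Bb4 A3 E4.
Then write for Eb alto saxophone: it sounds a major sixth below written, so the part must be a major sixth above concert.
A4 → F#5
Bb4 → G5
A3 → F#4
E4 → C#5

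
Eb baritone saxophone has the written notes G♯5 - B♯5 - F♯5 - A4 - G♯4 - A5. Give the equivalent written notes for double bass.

First find concert pitch: the Eb baritone saxophone sounds a major thirteenth below written, so G♯5 B♯5 F♯5 A4 G♯4 A5 sounds B3 D#4 A3 C3 B2 C4.
Then write for double bass: it sounds a perfect octave below written, so the part must be a perfect octave above concert.
B3 → B4
D#4 → D#5
A3 → A4
C3 → C4
B2 → B3
C4 → C5

B4 D#5 A4 C4 B3 C5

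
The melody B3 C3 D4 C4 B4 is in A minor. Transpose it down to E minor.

F#3 G2 A3 G3 F#4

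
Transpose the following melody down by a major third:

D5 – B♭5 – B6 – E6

D5 becomes Bb4
Bb5 becomes Gb5
B6 becomes G6
E6 becomes C6

Bb4 Gb5 G6 C6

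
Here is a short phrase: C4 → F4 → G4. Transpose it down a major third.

C4 down a major third is Ab3.
F4 down a major third is Db4.
A major third down from G4 gives Eb4.

Ab3 Db4 Eb4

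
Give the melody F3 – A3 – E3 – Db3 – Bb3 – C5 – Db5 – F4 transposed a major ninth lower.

Eb2 G2 D2 Cb2 Ab2 Bb3 Cb4 Eb3

F3 down a major ninth is Eb2.
A major ninth down from A3 gives G2.
A major ninth down from E3 gives D2.
A major ninth down from Db3 gives Cb2.
Bb3 down a major ninth is Ab2.
C5 down a major ninth is Bb3.
Db5 down a major ninth is Cb4.
F4 down a major ninth is Eb3.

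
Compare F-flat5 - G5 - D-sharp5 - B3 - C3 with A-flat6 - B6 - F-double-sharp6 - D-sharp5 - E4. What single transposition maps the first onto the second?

up a major tenth

From Fb5 to Ab6 is 10 letter names — a tenth of some quality.
Fb5 to Ab6 is 16 semitones, which makes it a major tenth; the second version is higher, so the direction is up.
Checking another pair — C3 → E4 — gives the same interval.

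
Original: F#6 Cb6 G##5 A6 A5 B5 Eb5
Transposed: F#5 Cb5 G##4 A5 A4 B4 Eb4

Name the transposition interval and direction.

From F#6 to F#5 is 8 letter names — an octave of some quality.
F#5 to F#6 is 12 semitones, which makes it a perfect octave; the second version is lower, so the direction is down.
Checking another pair — Eb5 → Eb4 — gives the same interval.

down a perfect octave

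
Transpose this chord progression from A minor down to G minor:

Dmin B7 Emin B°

A minor down to G minor is a major second; each chord root moves by that interval while the quality stays the same.
Dmin: root D down a major second → C, giving Cmin.
B7: root B down a major second → A, giving A7.
Emin: root E down a major second → D, giving Dmin.
B°: root B down a major second → A, giving A°.

Cmin A7 Dmin A°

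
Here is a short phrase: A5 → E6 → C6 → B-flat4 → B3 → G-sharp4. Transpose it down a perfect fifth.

D5 A5 F5 Eb4 E3 C#4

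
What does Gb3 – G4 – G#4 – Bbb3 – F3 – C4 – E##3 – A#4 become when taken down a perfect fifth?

Gb3 down a perfect fifth is Cb3.
A perfect fifth down from G4 gives C4.
A perfect fifth down from G#4 gives C#4.
A perfect fifth down from Bbb3 gives Ebb3.
F3 down a perfect fifth is Bb2.
C4: a fifth down reaches F, and 7 semitones makes it F3.
A perfect fifth down from E##3 gives A##2.
A#4 down a perfect fifth is D#4.

Cb3 C4 C#4 Ebb3 Bb2 F3 A##2 D#4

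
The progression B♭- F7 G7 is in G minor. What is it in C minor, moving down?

G minor down to C minor is a perfect fifth; each chord root moves by that interval while the quality stays the same.
B♭-: root B♭ down a perfect fifth → Eb, giving Eb-.
F7: root F down a perfect fifth → Bb, giving Bb7.
G7: root G down a perfect fifth → C, giving C7.

Eb- Bb7 C7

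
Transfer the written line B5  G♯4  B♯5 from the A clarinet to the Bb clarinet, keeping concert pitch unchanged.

A#5 F##4 A##5

First find concert pitch: the A clarinet sounds a minor third below written, so B5 G♯4 B♯5 sounds G#5 E#4 G##5.
Then write for Bb clarinet: it sounds a major second below written, so the part must be a major second above concert.
G#5 → A#5
E#4 → F##4
G##5 → A##5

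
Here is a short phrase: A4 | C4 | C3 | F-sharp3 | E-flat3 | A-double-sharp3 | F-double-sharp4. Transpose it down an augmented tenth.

A4 becomes Fb3
C4 becomes Abb2
C3 becomes Abb1
F#3 becomes Db2
Eb3 becomes Cbb2
A##3 becomes F#2
F##4 becomes D3

Fb3 Abb2 Abb1 Db2 Cbb2 F#2 D3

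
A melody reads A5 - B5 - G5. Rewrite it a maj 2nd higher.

A5 gives B5
B5 gives C#6
G5 gives A5

B5 C#6 A5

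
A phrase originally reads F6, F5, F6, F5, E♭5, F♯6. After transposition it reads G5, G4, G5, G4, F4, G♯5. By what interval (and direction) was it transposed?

down a minor seventh

From F6 to G5 is 7 letter names — a seventh of some quality.
G5 to F6 is 10 semitones, which makes it a minor seventh; the second version is lower, so the direction is down.
Checking another pair — F#6 → G#5 — gives the same interval.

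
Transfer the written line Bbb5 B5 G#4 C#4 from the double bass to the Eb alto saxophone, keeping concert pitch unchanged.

First find concert pitch: the double bass sounds a perfect octave below written, so Bbb5 B5 G#4 C#4 sounds Bbb4 B4 G#3 C#3.
Then write for Eb alto saxophone: it sounds a major sixth below written, so the part must be a major sixth above concert.
Bbb4 → Gb5
B4 → G#5
G#3 → E#4
C#3 → A#3

Gb5 G#5 E#4 A#3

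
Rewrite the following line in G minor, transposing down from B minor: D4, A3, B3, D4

B minor to G minor down is a major third, so every note moves down by that interval.
D4 becomes Bb3
A3 becomes F3
B3 becomes G3
D4 becomes Bb3

Bb3 F3 G3 Bb3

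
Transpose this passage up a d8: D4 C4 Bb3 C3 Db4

D4 up a diminished octave is Db5.
C4: an octave up reaches C, and 11 semitones makes it Cb5.
Bb3 up a diminished octave is Bbb4.
C3: an octave up reaches C, and 11 semitones makes it Cb4.
Db4: an octave up reaches D, and 11 semitones makes it Dbb5.

Db5 Cb5 Bbb4 Cb4 Dbb5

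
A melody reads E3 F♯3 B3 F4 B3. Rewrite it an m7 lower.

F#2 G#2 C#3 G3 C#3

E3 down a minor seventh is F#2.
A minor seventh down from F#3 gives G#2.
B3 down a minor seventh is C#3.
A minor seventh down from F4 gives G3.
A minor seventh down from B3 gives C#3.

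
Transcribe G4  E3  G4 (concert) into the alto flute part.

C5 A3 C5

The alto flute sounds a perfect fourth below written, so the written part must be a perfect fourth above concert — transpose each note up.
G4 -> C5
E3 -> A3
G4 -> C5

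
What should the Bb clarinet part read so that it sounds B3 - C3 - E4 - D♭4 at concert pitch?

Written C4 sounds as Bb3 on the Bb clarinet, so concert pitches are written a major second up.
B3 to C#4
C3 to D3
E4 to F#4
Db4 to Eb4

C#4 D3 F#4 Eb4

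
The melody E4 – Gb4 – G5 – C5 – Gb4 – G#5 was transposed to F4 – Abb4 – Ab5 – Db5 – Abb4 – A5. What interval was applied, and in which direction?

Take the first pair: E4 → F4. E to F spans 2 letter names, so the interval is some kind of second.
E4 to F4 is 1 semitone, which makes it a minor second; the second version is higher, so the direction is up.
Checking another pair — G#5 → A5 — gives the same interval.

up a minor second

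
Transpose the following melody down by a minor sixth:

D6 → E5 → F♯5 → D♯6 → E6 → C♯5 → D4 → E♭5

D6 to F#5
E5 to G#4
F#5 to A#4
D#6 to F##5
E6 to G#5
C#5 to E#4
D4 to F#3
Eb5 to G4

F#5 G#4 A#4 F##5 G#5 E#4 F#3 G4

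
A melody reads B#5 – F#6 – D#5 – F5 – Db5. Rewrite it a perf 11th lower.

B#5: an eleventh down reaches F, and 17 semitones makes it F##4.
F#6 down a perfect eleventh is C#5.
D#5 down a perfect eleventh is A#3.
F5 down a perfect eleventh is C4.
Db5: an eleventh down reaches A, and 17 semitones makes it Ab3.

F##4 C#5 A#3 C4 Ab3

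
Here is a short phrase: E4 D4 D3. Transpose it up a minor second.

F4 Eb4 Eb3

E4 becomes F4
D4 becomes Eb4
D3 becomes Eb3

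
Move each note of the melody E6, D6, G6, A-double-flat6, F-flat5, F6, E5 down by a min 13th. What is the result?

G#4 F#4 B4 Cb5 Ab3 A4 G#3

E6 down a minor thirteenth is G#4.
A minor thirteenth down from D6 gives F#4.
G6 down a minor thirteenth is B4.
Abb6: a thirteenth down reaches C, and 20 semitones makes it Cb5.
Fb5: a thirteenth down reaches A, and 20 semitones makes it Ab3.
A minor thirteenth down from F6 gives A4.
E5 down a minor thirteenth is G#3.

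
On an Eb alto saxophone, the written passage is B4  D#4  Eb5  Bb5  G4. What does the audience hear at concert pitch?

D4 F#3 Gb4 Db5 Bb3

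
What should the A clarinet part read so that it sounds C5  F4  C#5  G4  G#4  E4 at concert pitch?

Eb5 Ab4 E5 Bb4 B4 G4

The A clarinet sounds a minor third below written, so the written part must be a minor third above concert — transpose each note up.
C5 -> Eb5
F4 -> Ab4
C#5 -> E5
G4 -> Bb4
G#4 -> B4
E4 -> G4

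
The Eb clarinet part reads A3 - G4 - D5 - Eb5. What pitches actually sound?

C4 Bb4 F5 Gb5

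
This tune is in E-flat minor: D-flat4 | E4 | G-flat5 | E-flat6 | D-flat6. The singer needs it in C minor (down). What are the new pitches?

From E-flat down to C is a minor third; apply that to each pitch.
Db4 -> Bb3
E4 -> C#4
Gb5 -> Eb5
Eb6 -> C6
Db6 -> Bb5

Bb3 C#4 Eb5 C6 Bb5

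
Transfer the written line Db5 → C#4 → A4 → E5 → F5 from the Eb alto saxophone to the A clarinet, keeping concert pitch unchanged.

First find concert pitch: the Eb alto saxophone sounds a major sixth below written, so Db5 C#4 A4 E5 F5 sounds Fb4 E3 C4 G4 Ab4.
Then write for A clarinet: it sounds a minor third below written, so the part must be a minor third above concert.
Fb4 → Abb4
E3 → G3
C4 → Eb4
G4 → Bb4
Ab4 → Cb5

Abb4 G3 Eb4 Bb4 Cb5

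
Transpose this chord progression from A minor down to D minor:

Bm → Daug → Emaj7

Em Gaug Amaj7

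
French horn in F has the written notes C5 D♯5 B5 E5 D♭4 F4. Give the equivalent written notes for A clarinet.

First find concert pitch: the French horn in F sounds a perfect fifth below written, so C5 D♯5 B5 E5 D♭4 F4 sounds F4 G#4 E5 A4 Gb3 Bb3.
Then write for A clarinet: it sounds a minor third below written, so the part must be a minor third above concert.
F4 → Ab4
G#4 → B4
E5 → G5
A4 → C5
Gb3 → Bbb3
Bb3 → Db4

Ab4 B4 G5 C5 Bbb3 Db4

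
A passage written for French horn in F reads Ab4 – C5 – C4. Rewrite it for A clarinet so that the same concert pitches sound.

Fb4 Ab4 Ab3

First find concert pitch: the French horn in F sounds a perfect fifth below written, so Ab4 C5 C4 sounds Db4 F4 F3.
Then write for A clarinet: it sounds a minor third below written, so the part must be a minor third above concert.
Db4 → Fb4
F4 → Ab4
F3 → Ab3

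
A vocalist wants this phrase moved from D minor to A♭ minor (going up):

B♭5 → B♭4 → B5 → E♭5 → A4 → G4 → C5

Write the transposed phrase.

D minor to A♭ minor up is a diminished fifth, so every note moves up by that interval.
Bb5 to Fb6
Bb4 to Fb5
B5 to F6
Eb5 to Bbb5
A4 to Eb5
G4 to Db5
C5 to Gb5

Fb6 Fb5 F6 Bbb5 Eb5 Db5 Gb5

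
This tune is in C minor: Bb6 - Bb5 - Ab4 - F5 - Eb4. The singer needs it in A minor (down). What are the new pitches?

C minor to A minor down is a minor third, so every note moves down by that interval.
Bb6 -> G6
Bb5 -> G5
Ab4 -> F4
F5 -> D5
Eb4 -> C4

G6 G5 F4 D5 C4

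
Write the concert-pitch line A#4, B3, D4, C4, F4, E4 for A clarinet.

C#5 D4 F4 Eb4 Ab4 G4

Written C4 sounds as A3 on the A clarinet, so concert pitches are written a minor third up.
A#4 gives C#5
B3 gives D4
D4 gives F4
C4 gives Eb4
F4 gives Ab4
E4 gives G4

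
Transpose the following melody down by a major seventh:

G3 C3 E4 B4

G3 gives Ab2
C3 gives Db2
E4 gives F3
B4 gives C4

Ab2 Db2 F3 C4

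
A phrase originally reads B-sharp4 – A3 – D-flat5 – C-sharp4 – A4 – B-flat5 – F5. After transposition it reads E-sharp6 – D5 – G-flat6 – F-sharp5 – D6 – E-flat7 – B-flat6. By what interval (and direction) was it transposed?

up a perfect eleventh

Take the first pair: B#4 → E#6. B to E spans 11 letter names, so the interval is some kind of eleventh.
B#4 to E#6 is 17 semitones, which makes it a perfect eleventh; the second version is higher, so the direction is up.
Checking another pair — F5 → Bb6 — gives the same interval.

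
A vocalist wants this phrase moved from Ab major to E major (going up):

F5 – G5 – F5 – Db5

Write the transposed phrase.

From Ab up to E is an augmented fifth; apply that to each pitch.
F5 → C#6
G5 → D#6
F5 → C#6
Db5 → A5

C#6 D#6 C#6 A5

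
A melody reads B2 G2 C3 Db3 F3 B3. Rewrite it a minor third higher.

A minor third up from B2 gives D3.
G2: a third up reaches B, and 3 semitones makes it Bb2.
C3 up a minor third is Eb3.
Db3: a third up reaches F, and 3 semitones makes it Fb3.
A minor third up from F3 gives Ab3.
B3 up a minor third is D4.

D3 Bb2 Eb3 Fb3 Ab3 D4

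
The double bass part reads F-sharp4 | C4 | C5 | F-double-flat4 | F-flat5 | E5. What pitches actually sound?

F#3 C3 C4 Fbb3 Fb4 E4

The double bass sounds a perfect octave below written, so transpose each written note down a perfect octave.
F#4 → F#3
C4 → C3
C5 → C4
Fbb4 → Fbb3
Fb5 → Fb4
E5 → E4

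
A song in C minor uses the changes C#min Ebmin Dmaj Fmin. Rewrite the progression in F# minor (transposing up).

C minor up to F# minor is an augmented fourth; each chord root moves by that interval while the quality stays the same.
C#min: root C# up an augmented fourth → F##, giving F##min.
Ebmin: root Eb up an augmented fourth → A, giving Amin.
Dmaj: root D up an augmented fourth → G#, giving G#maj.
Fmin: root F up an augmented fourth → B, giving Bmin.

F##min Amin G#maj Bmin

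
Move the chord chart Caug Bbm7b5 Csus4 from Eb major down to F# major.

D#aug C#m7b5 D#sus4

Eb major down to F# major is a diminished seventh; each chord root moves by that interval while the quality stays the same.
Caug: root C down a diminished seventh → D#, giving D#aug.
Bbm7b5: root Bb down a diminished seventh → C#, giving C#m7b5.
Csus4: root C down a diminished seventh → D#, giving D#sus4.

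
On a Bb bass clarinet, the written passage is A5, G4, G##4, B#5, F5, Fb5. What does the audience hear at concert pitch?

G4 F3 F##3 A#4 Eb4 Ebb4

Written C4 on the Bb bass clarinet sounds as Bb2, a major ninth lower; apply that shift to every note.
A5 gives G4
G4 gives F3
G##4 gives F##3
B#5 gives A#4
F5 gives Eb4
Fb5 gives Ebb4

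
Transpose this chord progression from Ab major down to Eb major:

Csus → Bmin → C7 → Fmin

Gsus F#min G7 Cmin

Ab major down to Eb major is a perfect fourth; each chord root moves by that interval while the quality stays the same.
Csus: root C down a perfect fourth → G, giving Gsus.
Bmin: root B down a perfect fourth → F#, giving F#min.
C7: root C down a perfect fourth → G, giving G7.
Fmin: root F down a perfect fourth → C, giving Cmin.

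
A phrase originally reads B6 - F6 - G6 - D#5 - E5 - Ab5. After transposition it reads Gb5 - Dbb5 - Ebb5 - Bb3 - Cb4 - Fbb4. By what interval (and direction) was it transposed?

down an augmented tenth

Take the first pair: B6 → Gb5. B to G spans 10 letter names, so the interval is some kind of tenth.
Gb5 to B6 is 17 semitones, which makes it an augmented tenth; the second version is lower, so the direction is down.
Checking another pair — Ab5 → Fbb4 — gives the same interval.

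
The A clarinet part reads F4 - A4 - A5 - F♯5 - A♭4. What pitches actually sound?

Written C4 on the A clarinet sounds as A3, a minor third lower; apply that shift to every note.
F4 → D4
A4 → F#4
A5 → F#5
F#5 → D#5
Ab4 → F4

D4 F#4 F#5 D#5 F4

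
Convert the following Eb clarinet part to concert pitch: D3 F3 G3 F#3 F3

Written C4 on the Eb clarinet sounds as Eb4, a minor third higher; apply that shift to every note.
D3 → F3
F3 → Ab3
G3 → Bb3
F#3 → A3
F3 → Ab3

F3 Ab3 Bb3 A3 Ab3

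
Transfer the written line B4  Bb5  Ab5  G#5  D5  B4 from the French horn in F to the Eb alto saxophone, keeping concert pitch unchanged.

C#5 C6 Bb5 A#5 E5 C#5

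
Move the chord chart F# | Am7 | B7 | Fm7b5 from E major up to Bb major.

C Ebm7 F7 Cbm7b5

E major up to Bb major is a diminished fifth; each chord root moves by that interval while the quality stays the same.
F#: root F# up a diminished fifth → C, giving C.
Am7: root A up a diminished fifth → Eb, giving Ebm7.
B7: root B up a diminished fifth → F, giving F7.
Fm7b5: root F up a diminished fifth → Cb, giving Cbm7b5.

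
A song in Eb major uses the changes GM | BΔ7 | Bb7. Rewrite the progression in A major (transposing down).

C#M E#Δ7 E7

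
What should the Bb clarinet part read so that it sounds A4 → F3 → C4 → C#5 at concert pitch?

B4 G3 D4 D#5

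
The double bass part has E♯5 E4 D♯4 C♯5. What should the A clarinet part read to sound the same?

G#4 G3 F#3 E4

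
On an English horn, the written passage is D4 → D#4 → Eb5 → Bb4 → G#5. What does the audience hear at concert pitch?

The English horn sounds a perfect fifth below written, so transpose each written note down a perfect fifth.
D4 -> G3
D#4 -> G#3
Eb5 -> Ab4
Bb4 -> Eb4
G#5 -> C#5

G3 G#3 Ab4 Eb4 C#5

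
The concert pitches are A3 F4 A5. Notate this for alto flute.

D4 Bb4 D6

Written C4 sounds as G3 on the alto flute, so concert pitches are written a perfect fourth up.
A3 → D4
F4 → Bb4
A5 → D6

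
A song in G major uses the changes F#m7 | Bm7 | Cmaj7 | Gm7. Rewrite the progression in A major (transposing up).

G major up to A major is a major second; each chord root moves by that interval while the quality stays the same.
F#m7: root F# up a major second → G#, giving G#m7.
Bm7: root B up a major second → C#, giving C#m7.
Cmaj7: root C up a major second → D, giving Dmaj7.
Gm7: root G up a major second → A, giving Am7.

G#m7 C#m7 Dmaj7 Am7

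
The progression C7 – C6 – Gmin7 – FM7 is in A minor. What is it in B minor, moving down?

D7 D6 Amin7 GM7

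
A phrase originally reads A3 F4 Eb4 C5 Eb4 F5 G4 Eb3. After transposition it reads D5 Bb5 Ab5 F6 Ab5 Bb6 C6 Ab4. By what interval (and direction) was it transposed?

up a perfect eleventh

Take the first pair: A3 → D5. A to D spans 11 letter names, so the interval is some kind of eleventh.
A3 to D5 is 17 semitones, which makes it a perfect eleventh; the second version is higher, so the direction is up.
Checking another pair — Eb3 → Ab4 — gives the same interval.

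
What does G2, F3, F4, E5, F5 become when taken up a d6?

G2 -> Ebb3
F3 -> Dbb4
F4 -> Dbb5
E5 -> Cb6
F5 -> Dbb6

Ebb3 Dbb4 Dbb5 Cb6 Dbb6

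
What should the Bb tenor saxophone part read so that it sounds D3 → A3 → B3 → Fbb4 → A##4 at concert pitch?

E4 B4 C#5 Gbb5 B##5

Written C4 sounds as Bb2 on the Bb tenor saxophone, so concert pitches are written a major ninth up.
D3 gives E4
A3 gives B4
B3 gives C#5
Fbb4 gives Gbb5
A##4 gives B##5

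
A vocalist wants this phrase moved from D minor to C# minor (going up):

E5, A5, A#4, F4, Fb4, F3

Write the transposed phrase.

D minor to C# minor up is a major seventh, so every note moves up by that interval.
E5 → D#6
A5 → G#6
A#4 → G##5
F4 → E5
Fb4 → Eb5
F3 → E4

D#6 G#6 G##5 E5 Eb5 E4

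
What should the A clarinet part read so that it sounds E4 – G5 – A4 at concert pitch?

G4 Bb5 C5

Written C4 sounds as A3 on the A clarinet, so concert pitches are written a minor third up.
E4 -> G4
G5 -> Bb5
A4 -> C5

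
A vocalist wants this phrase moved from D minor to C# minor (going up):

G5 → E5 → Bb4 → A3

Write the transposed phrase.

From D up to C# is a major seventh; apply that to each pitch.
G5 to F#6
E5 to D#6
Bb4 to A5
A3 to G#4

F#6 D#6 A5 G#4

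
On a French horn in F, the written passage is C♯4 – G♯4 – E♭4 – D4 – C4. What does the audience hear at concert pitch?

F#3 C#4 Ab3 G3 F3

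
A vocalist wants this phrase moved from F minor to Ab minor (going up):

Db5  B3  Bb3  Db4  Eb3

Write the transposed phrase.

From F up to Ab is a minor third; apply that to each pitch.
Db5 → Fb5
B3 → D4
Bb3 → Db4
Db4 → Fb4
Eb3 → Gb3

Fb5 D4 Db4 Fb4 Gb3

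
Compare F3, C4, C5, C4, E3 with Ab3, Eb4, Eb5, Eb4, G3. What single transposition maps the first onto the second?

Take the first pair: F3 → Ab3. F to A spans 3 letter names, so the interval is some kind of third.
F3 to Ab3 is 3 semitones, which makes it a minor third; the second version is higher, so the direction is up.
Checking another pair — E3 → G3 — gives the same interval.

up a minor third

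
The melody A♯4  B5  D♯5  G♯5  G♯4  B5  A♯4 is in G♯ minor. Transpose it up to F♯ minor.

G#5 A6 C#6 F#6 F#5 A6 G#5

From G♯ up to F♯ is a minor seventh; apply that to each pitch.
A#4 becomes G#5
B5 becomes A6
D#5 becomes C#6
G#5 becomes F#6
G#4 becomes F#5
B5 becomes A6
A#4 becomes G#5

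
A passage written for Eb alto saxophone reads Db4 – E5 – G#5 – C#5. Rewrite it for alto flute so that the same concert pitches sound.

First find concert pitch: the Eb alto saxophone sounds a major sixth below written, so Db4 E5 G#5 C#5 sounds Fb3 G4 B4 E4.
Then write for alto flute: it sounds a perfect fourth below written, so the part must be a perfect fourth above concert.
Fb3 → Bbb3
G4 → C5
B4 → E5
E4 → A4

Bbb3 C5 E5 A4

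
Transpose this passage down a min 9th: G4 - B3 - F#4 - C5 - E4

F#3 A#2 E#3 B3 D#3

A minor ninth down from G4 gives F#3.
A minor ninth down from B3 gives A#2.
F#4 down a minor ninth is E#3.
C5: a ninth down reaches B, and 13 semitones makes it B3.
E4: a ninth down reaches D, and 13 semitones makes it D#3.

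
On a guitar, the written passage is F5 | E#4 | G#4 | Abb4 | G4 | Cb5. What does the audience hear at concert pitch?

F4 E#3 G#3 Abb3 G3 Cb4

The guitar sounds a perfect octave below written, so transpose each written note down a perfect octave.
F5 becomes F4
E#4 becomes E#3
G#4 becomes G#3
Abb4 becomes Abb3
G4 becomes G3
Cb5 becomes Cb4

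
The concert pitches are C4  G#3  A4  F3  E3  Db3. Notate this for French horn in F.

Written C4 sounds as F3 on the French horn in F, so concert pitches are written a perfect fifth up.
C4 -> G4
G#3 -> D#4
A4 -> E5
F3 -> C4
E3 -> B3
Db3 -> Ab3

G4 D#4 E5 C4 B3 Ab3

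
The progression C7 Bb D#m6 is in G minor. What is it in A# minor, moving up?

D#7 C# E##m6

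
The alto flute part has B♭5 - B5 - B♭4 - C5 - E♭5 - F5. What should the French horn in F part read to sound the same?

First find concert pitch: the alto flute sounds a perfect fourth below written, so B♭5 B5 B♭4 C5 E♭5 F5 sounds F5 F#5 F4 G4 Bb4 C5.
Then write for French horn in F: it sounds a perfect fifth below written, so the part must be a perfect fifth above concert.
F5 → C6
F#5 → C#6
F4 → C5
G4 → D5
Bb4 → F5
C5 → G5

C6 C#6 C5 D5 F5 G5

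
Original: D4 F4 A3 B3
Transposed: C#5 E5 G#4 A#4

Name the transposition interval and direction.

up a major seventh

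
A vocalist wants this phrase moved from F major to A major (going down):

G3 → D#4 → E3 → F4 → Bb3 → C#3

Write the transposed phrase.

B2 F##3 G#2 A3 D3 E#2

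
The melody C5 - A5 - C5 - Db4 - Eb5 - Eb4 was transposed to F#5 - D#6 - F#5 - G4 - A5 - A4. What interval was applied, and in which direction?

up an augmented fourth

From C5 to F#5 is 4 letter names — a fourth of some quality.
C5 to F#5 is 6 semitones, which makes it an augmented fourth; the second version is higher, so the direction is up.
Checking another pair — Eb4 → A4 — gives the same interval.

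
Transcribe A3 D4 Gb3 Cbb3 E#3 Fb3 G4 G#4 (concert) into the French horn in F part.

The French horn in F sounds a perfect fifth below written, so the written part must be a perfect fifth above concert — transpose each note up.
A3 becomes E4
D4 becomes A4
Gb3 becomes Db4
Cbb3 becomes Gbb3
E#3 becomes B#3
Fb3 becomes Cb4
G4 becomes D5
G#4 becomes D#5

E4 A4 Db4 Gbb3 B#3 Cb4 D5 D#5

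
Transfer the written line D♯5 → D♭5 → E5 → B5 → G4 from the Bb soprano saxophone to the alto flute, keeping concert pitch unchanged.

First find concert pitch: the Bb soprano saxophone sounds a major second below written, so D♯5 D♭5 E5 B5 G4 sounds C#5 Cb5 D5 A5 F4.
Then write for alto flute: it sounds a perfect fourth below written, so the part must be a perfect fourth above concert.
C#5 → F#5
Cb5 → Fb5
D5 → G5
A5 → D6
F4 → Bb4

F#5 Fb5 G5 D6 Bb4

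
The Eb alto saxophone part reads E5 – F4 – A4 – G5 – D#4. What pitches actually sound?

G4 Ab3 C4 Bb4 F#3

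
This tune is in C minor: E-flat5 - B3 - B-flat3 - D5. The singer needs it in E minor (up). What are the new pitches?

G5 D#4 D4 F#5

From C up to E is a major third; apply that to each pitch.
Eb5 → G5
B3 → D#4
Bb3 → D4
D5 → F#5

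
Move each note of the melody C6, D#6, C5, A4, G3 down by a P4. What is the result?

G5 A#5 G4 E4 D3

C6 → G5
D#6 → A#5
C5 → G4
A4 → E4
G3 → D3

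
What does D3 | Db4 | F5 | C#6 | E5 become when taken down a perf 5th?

G2 Gb3 Bb4 F#5 A4

A perfect fifth down from D3 gives G2.
Db4 down a perfect fifth is Gb3.
F5 down a perfect fifth is Bb4.
C#6: a fifth down reaches F, and 7 semitones makes it F#5.
E5: a fifth down reaches A, and 7 semitones makes it A4.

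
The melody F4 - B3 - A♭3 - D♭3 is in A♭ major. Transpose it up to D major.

B4 E#4 D4 G3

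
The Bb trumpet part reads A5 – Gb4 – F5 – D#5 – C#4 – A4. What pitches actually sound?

The Bb trumpet sounds a major second below written, so transpose each written note down a major second.
A5 to G5
Gb4 to Fb4
F5 to Eb5
D#5 to C#5
C#4 to B3
A4 to G4

G5 Fb4 Eb5 C#5 B3 G4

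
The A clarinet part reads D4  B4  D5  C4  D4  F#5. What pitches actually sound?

The A clarinet sounds a minor third below written, so transpose each written note down a minor third.
D4 → B3
B4 → G#4
D5 → B4
C4 → A3
D4 → B3
F#5 → D#5

B3 G#4 B4 A3 B3 D#5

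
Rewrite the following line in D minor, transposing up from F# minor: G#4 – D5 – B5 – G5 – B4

E5 Bb5 G6 Eb6 G5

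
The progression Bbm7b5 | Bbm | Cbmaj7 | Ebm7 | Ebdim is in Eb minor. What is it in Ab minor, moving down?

Eb minor down to Ab minor is a perfect fifth; each chord root moves by that interval while the quality stays the same.
Bbm7b5: root Bb down a perfect fifth → Eb, giving Ebm7b5.
Bbm: root Bb down a perfect fifth → Eb, giving Ebm.
Cbmaj7: root Cb down a perfect fifth → Fb, giving Fbmaj7.
Ebm7: root Eb down a perfect fifth → Ab, giving Abm7.
Ebdim: root Eb down a perfect fifth → Ab, giving Abdim.

Ebm7b5 Ebm Fbmaj7 Abm7 Abdim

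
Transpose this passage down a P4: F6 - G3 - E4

C6 D3 B3

A perfect fourth down from F6 gives C6.
G3 down a perfect fourth is D3.
E4 down a perfect fourth is B3.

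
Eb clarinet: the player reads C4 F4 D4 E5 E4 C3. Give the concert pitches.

Eb4 Ab4 F4 G5 G4 Eb3

Written C4 on the Eb clarinet sounds as Eb4, a minor third higher; apply that shift to every note.
C4 → Eb4
F4 → Ab4
D4 → F4
E5 → G5
E4 → G4
C3 → Eb3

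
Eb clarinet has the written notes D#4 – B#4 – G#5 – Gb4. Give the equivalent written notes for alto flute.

First find concert pitch: the Eb clarinet sounds a minor third above written, so D#4 B#4 G#5 Gb4 sounds F#4 D#5 B5 Bbb4.
Then write for alto flute: it sounds a perfect fourth below written, so the part must be a perfect fourth above concert.
F#4 → B4
D#5 → G#5
B5 → E6
Bbb4 → Ebb5

B4 G#5 E6 Ebb5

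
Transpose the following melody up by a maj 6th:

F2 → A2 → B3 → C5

D3 F#3 G#4 A5

F2 to D3
A2 to F#3
B3 to G#4
C5 to A5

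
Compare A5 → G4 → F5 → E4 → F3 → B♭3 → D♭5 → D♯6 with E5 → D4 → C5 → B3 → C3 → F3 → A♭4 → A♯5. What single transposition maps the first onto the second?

down a perfect fourth

Take the first pair: A5 → E5. A to E spans 4 letter names, so the interval is some kind of fourth.
E5 to A5 is 5 semitones, which makes it a perfect fourth; the second version is lower, so the direction is down.
Checking another pair — D#6 → A#5 — gives the same interval.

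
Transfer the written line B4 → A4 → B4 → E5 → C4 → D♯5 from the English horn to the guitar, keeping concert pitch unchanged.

E5 D5 E5 A5 F4 G#5

First find concert pitch: the English horn sounds a perfect fifth below written, so B4 A4 B4 E5 C4 D♯5 sounds E4 D4 E4 A4 F3 G#4.
Then write for guitar: it sounds a perfect octave below written, so the part must be a perfect octave above concert.
E4 → E5
D4 → D5
E4 → E5
A4 → A5
F3 → F4
G#4 → G#5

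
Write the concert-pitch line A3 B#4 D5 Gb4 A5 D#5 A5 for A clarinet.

C4 D#5 F5 Bbb4 C6 F#5 C6

The A clarinet sounds a minor third below written, so the written part must be a minor third above concert — transpose each note up.
A3 becomes C4
B#4 becomes D#5
D5 becomes F5
Gb4 becomes Bbb4
A5 becomes C6
D#5 becomes F#5
A5 becomes C6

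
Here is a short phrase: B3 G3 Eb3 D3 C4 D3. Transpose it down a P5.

B3: a fifth down reaches E, and 7 semitones makes it E3.
A perfect fifth down from G3 gives C3.
Eb3: a fifth down reaches A, and 7 semitones makes it Ab2.
D3: a fifth down reaches G, and 7 semitones makes it G2.
C4 down a perfect fifth is F3.
D3: a fifth down reaches G, and 7 semitones makes it G2.

E3 C3 Ab2 G2 F3 G2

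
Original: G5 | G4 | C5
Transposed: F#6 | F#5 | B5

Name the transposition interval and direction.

up a major seventh

From G5 to F#6 is 7 letter names — a seventh of some quality.
G5 to F#6 is 11 semitones, which makes it a major seventh; the second version is higher, so the direction is up.
Checking another pair — C5 → B5 — gives the same interval.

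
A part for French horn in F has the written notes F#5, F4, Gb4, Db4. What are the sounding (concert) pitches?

B4 Bb3 Cb4 Gb3

Written C4 on the French horn in F sounds as F3, a perfect fifth lower; apply that shift to every note.
F#5 → B4
F4 → Bb3
Gb4 → Cb4
Db4 → Gb3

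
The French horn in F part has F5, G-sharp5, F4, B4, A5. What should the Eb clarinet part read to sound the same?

G4 A#4 G3 C#4 B4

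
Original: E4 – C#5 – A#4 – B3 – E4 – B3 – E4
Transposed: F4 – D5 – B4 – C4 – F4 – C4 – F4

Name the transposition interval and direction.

up a minor second

Take the first pair: E4 → F4. E to F spans 2 letter names, so the interval is some kind of second.
E4 to F4 is 1 semitone, which makes it a minor second; the second version is higher, so the direction is up.
Checking another pair — E4 → F4 — gives the same interval.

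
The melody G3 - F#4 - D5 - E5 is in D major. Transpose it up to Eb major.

Ab3 G4 Eb5 F5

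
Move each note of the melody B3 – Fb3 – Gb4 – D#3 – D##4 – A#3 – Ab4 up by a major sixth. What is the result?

G#4 Db4 Eb5 B#3 B##4 F##4 F5

B3: a sixth up reaches G, and 9 semitones makes it G#4.
Fb3 up a major sixth is Db4.
Gb4: a sixth up reaches E, and 9 semitones makes it Eb5.
D#3 up a major sixth is B#3.
A major sixth up from D##4 gives B##4.
A#3: a sixth up reaches F, and 9 semitones makes it F##4.
Ab4: a sixth up reaches F, and 9 semitones makes it F5.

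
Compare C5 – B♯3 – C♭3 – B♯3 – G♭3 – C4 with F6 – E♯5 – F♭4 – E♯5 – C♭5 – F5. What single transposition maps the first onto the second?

up a perfect eleventh

From C5 to F6 is 11 letter names — an eleventh of some quality.
C5 to F6 is 17 semitones, which makes it a perfect eleventh; the second version is higher, so the direction is up.
Checking another pair — C4 → F5 — gives the same interval.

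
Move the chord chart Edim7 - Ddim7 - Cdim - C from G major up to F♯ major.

D#dim7 C#dim7 Bdim B

G major up to F♯ major is a major seventh; each chord root moves by that interval while the quality stays the same.
Edim7: root E up a major seventh → D#, giving D#dim7.
Ddim7: root D up a major seventh → C#, giving C#dim7.
Cdim: root C up a major seventh → B, giving Bdim.
C: root C up a major seventh → B, giving B.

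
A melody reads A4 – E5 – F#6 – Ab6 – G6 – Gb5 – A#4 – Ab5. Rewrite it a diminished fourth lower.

A4 → E#4
E5 → B#4
F#6 → C##6
Ab6 → E6
G6 → D#6
Gb5 → D5
A#4 → E##4
Ab5 → E5

E#4 B#4 C##6 E6 D#6 D5 E##4 E5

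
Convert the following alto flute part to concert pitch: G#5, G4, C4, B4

Written C4 on the alto flute sounds as G3, a perfect fourth lower; apply that shift to every note.
G#5 becomes D#5
G4 becomes D4
C4 becomes G3
B4 becomes F#4

D#5 D4 G3 F#4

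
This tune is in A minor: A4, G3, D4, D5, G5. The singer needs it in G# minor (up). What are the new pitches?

A minor to G# minor up is a major seventh, so every note moves up by that interval.
A4 → G#5
G3 → F#4
D4 → C#5
D5 → C#6
G5 → F#6

G#5 F#4 C#5 C#6 F#6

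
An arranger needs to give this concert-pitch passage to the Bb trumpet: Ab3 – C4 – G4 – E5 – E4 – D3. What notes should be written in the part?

Bb3 D4 A4 F#5 F#4 E3

The Bb trumpet sounds a major second below written, so the written part must be a major second above concert — transpose each note up.
Ab3 gives Bb3
C4 gives D4
G4 gives A4
E5 gives F#5
E4 gives F#4
D3 gives E3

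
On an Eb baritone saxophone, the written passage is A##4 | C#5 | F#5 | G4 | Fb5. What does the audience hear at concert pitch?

C##3 E3 A3 Bb2 Abb3

Written C4 on the Eb baritone saxophone sounds as Eb2, a major thirteenth lower; apply that shift to every note.
A##4 becomes C##3
C#5 becomes E3
F#5 becomes A3
G4 becomes Bb2
Fb5 becomes Abb3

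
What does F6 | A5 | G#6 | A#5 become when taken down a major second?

Eb6 G5 F#6 G#5

A major second down from F6 gives Eb6.
A major second down from A5 gives G5.
G#6: a second down reaches F, and 2 semitones makes it F#6.
A#5 down a major second is G#5.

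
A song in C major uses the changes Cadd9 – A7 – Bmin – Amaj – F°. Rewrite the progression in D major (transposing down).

Dadd9 B7 C#min Bmaj G°

C major down to D major is a minor seventh; each chord root moves by that interval while the quality stays the same.
Cadd9: root C down a minor seventh → D, giving Dadd9.
A7: root A down a minor seventh → B, giving B7.
Bmin: root B down a minor seventh → C#, giving C#min.
Amaj: root A down a minor seventh → B, giving Bmaj.
F°: root F down a minor seventh → G, giving G°.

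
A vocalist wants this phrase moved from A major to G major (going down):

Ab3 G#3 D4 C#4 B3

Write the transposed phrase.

Gb3 F#3 C4 B3 A3

From A down to G is a major second; apply that to each pitch.
Ab3 becomes Gb3
G#3 becomes F#3
D4 becomes C4
C#4 becomes B3
B3 becomes A3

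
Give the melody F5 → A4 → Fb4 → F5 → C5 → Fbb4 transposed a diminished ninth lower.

E#4 G##3 E3 E#4 B#3 Eb3

F5: a ninth down reaches E, and 12 semitones makes it E#4.
A4: a ninth down reaches G, and 12 semitones makes it G##3.
A diminished ninth down from Fb4 gives E3.
F5: a ninth down reaches E, and 12 semitones makes it E#4.
C5: a ninth down reaches B, and 12 semitones makes it B#3.
A diminished ninth down from Fbb4 gives Eb3.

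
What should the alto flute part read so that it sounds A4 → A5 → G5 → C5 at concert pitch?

D5 D6 C6 F5

The alto flute sounds a perfect fourth below written, so the written part must be a perfect fourth above concert — transpose each note up.
A4 gives D5
A5 gives D6
G5 gives C6
C5 gives F5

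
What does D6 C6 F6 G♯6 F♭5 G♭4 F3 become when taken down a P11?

A4 G4 C5 D#5 Cb4 Db3 C2

D6 → A4
C6 → G4
F6 → C5
G#6 → D#5
Fb5 → Cb4
Gb4 → Db3
F3 → C2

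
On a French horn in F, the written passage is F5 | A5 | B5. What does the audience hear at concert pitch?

Written C4 on the French horn in F sounds as F3, a perfect fifth lower; apply that shift to every note.
F5 → Bb4
A5 → D5
B5 → E5

Bb4 D5 E5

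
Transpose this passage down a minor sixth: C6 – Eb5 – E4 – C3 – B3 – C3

C6 gives E5
Eb5 gives G4
E4 gives G#3
C3 gives E2
B3 gives D#3
C3 gives E2

E5 G4 G#3 E2 D#3 E2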